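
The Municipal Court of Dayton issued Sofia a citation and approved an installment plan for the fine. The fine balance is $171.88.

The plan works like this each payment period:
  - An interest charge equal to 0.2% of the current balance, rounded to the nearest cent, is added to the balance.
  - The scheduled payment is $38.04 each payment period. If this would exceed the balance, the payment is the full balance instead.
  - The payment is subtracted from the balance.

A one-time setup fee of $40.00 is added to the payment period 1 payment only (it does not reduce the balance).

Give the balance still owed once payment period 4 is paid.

# | Opening | Interest | Payment | Fee | End bal
1 | $171.88 | $0.34 | $38.04 | $40.00 | $134.18
2 | $134.18 | $0.27 | $38.04 | — | $96.41
3 | $96.41 | $0.19 | $38.04 | — | $58.56
4 | $58.56 | $0.12 | $38.04 | — | $20.64

$20.64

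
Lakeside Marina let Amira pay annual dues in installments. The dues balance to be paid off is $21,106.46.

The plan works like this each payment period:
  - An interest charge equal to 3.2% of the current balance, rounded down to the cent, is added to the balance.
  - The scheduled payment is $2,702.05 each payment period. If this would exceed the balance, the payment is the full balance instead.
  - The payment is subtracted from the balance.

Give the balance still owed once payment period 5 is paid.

$10,303.60

Payment period 1: opening $21,106.46; interest $675.40 → $21,781.86; payment $2,702.05; balance $19,079.81
Payment period 2: opening $19,079.81; interest $610.55 → $19,690.36; payment $2,702.05; balance $16,988.31
Payment period 3: opening $16,988.31; interest $543.62 → $17,531.93; payment $2,702.05; balance $14,829.88
Payment period 4: opening $14,829.88; interest $474.55 → $15,304.43; payment $2,702.05; balance $12,602.38
Payment period 5: opening $12,602.38; interest $403.27 → $13,005.65; payment $2,702.05; balance $10,303.60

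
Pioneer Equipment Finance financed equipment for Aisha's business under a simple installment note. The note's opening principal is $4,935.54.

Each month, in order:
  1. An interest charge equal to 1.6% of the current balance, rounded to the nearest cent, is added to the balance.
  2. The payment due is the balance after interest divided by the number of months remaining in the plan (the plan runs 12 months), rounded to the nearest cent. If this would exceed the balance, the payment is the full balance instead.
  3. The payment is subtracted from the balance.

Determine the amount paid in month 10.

$482.05

# | Opening | Interest | Payment | End bal
1 | $4,935.54 | $78.97 | $417.88 | $4,596.63
2 | $4,596.63 | $73.55 | $424.56 | $4,245.62
3 | $4,245.62 | $67.93 | $431.36 | $3,882.19
4 | $3,882.19 | $62.12 | $438.26 | $3,506.05
5 | $3,506.05 | $56.10 | $445.27 | $3,116.88
6 | $3,116.88 | $49.87 | $452.39 | $2,714.36
7 | $2,714.36 | $43.43 | $459.63 | $2,298.16
8 | $2,298.16 | $36.77 | $466.99 | $1,867.94
9 | $1,867.94 | $29.89 | $474.46 | $1,423.37
10 | $1,423.37 | $22.77 | $482.05 | $964.09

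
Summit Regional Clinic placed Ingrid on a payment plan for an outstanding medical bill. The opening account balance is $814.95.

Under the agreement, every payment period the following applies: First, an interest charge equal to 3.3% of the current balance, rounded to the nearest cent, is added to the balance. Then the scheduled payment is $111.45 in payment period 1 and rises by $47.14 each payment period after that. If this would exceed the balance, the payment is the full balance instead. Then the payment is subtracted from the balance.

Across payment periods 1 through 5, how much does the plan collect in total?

# | Opening | Interest | Payment | End bal
1 | $814.95 | $26.89 | $111.45 | $730.39
2 | $730.39 | $24.10 | $158.59 | $595.90
3 | $595.90 | $19.66 | $205.73 | $409.83
4 | $409.83 | $13.52 | $252.87 | $170.48
5 | $170.48 | $5.63 | $176.11 | $0.00
Total paid: $904.75

$904.75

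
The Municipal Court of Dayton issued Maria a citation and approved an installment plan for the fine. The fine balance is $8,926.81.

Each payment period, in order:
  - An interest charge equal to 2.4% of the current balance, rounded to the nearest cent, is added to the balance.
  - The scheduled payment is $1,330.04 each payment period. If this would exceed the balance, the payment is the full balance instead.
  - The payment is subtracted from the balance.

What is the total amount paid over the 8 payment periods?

$9,853.83

# | Opening | Interest | Payment | End bal
1 | $8,926.81 | $214.24 | $1,330.04 | $7,811.01
2 | $7,811.01 | $187.46 | $1,330.04 | $6,668.43
3 | $6,668.43 | $160.04 | $1,330.04 | $5,498.43
4 | $5,498.43 | $131.96 | $1,330.04 | $4,300.35
5 | $4,300.35 | $103.21 | $1,330.04 | $3,073.52
6 | $3,073.52 | $73.76 | $1,330.04 | $1,817.24
7 | $1,817.24 | $43.61 | $1,330.04 | $530.81
8 | $530.81 | $12.74 | $543.55 | $0.00
Total paid: $9,853.83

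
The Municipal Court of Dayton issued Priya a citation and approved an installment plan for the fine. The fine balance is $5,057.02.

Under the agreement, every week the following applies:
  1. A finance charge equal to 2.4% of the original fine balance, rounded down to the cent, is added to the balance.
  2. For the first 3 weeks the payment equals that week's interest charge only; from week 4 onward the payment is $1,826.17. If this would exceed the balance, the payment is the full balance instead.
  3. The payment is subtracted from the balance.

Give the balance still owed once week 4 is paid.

$3,352.21

Week 1: opening $5,057.02; interest $121.36 → $5,178.38; payment $121.36; balance $5,057.02
Week 2: opening $5,057.02; interest $121.36 → $5,178.38; payment $121.36; balance $5,057.02
Week 3: opening $5,057.02; interest $121.36 → $5,178.38; payment $121.36; balance $5,057.02
Week 4: opening $5,057.02; interest $121.36 → $5,178.38; payment $1,826.17; balance $3,352.21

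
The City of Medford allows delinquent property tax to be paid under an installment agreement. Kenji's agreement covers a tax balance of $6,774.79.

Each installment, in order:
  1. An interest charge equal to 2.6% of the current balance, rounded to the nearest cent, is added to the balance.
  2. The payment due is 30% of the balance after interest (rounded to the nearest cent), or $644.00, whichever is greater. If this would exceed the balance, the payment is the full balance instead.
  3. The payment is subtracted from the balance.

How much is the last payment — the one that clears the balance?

Installment 1: $6,774.79 +$176.14 interest = $6,950.93; pay $2,085.28 → $4,865.65
Installment 2: $4,865.65 +$126.51 interest = $4,992.16; pay $1,497.65 → $3,494.51
Installment 3: $3,494.51 +$90.86 interest = $3,585.37; pay $1,075.61 → $2,509.76
Installment 4: $2,509.76 +$65.25 interest = $2,575.01; pay $772.50 → $1,802.51
Installment 5: $1,802.51 +$46.87 interest = $1,849.38; pay $644.00 → $1,205.38
Installment 6: $1,205.38 +$31.34 interest = $1,236.72; pay $644.00 → $592.72
Installment 7: $592.72 +$15.41 interest = $608.13; pay $608.13 → $0.00

$608.13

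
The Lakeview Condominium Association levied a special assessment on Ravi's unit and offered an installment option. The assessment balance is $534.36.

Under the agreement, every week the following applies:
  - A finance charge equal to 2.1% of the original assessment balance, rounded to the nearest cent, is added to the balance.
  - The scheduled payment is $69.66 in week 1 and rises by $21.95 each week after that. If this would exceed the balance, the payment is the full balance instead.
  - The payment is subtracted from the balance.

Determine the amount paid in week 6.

$33.88

Week 1: $534.36 +$11.22 interest = $545.58; pay $69.66 → $475.92
Week 2: $475.92 +$11.22 interest = $487.14; pay $91.61 → $395.53
Week 3: $395.53 +$11.22 interest = $406.75; pay $113.56 → $293.19
Week 4: $293.19 +$11.22 interest = $304.41; pay $135.51 → $168.90
Week 5: $168.90 +$11.22 interest = $180.12; pay $157.46 → $22.66
Week 6: $22.66 +$11.22 interest = $33.88; pay $33.88 → $0.00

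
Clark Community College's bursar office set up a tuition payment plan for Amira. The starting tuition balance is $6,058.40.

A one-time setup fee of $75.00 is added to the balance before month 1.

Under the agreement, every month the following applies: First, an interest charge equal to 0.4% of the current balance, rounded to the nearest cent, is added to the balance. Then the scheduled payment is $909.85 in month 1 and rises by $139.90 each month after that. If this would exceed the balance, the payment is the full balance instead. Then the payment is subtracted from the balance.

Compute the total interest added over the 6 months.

Month 1: opening $6,133.40; interest $24.53 → $6,157.93; payment $909.85; balance $5,248.08
Month 2: opening $5,248.08; interest $20.99 → $5,269.07; payment $1,049.75; balance $4,219.32
Month 3: opening $4,219.32; interest $16.88 → $4,236.20; payment $1,189.65; balance $3,046.55
Month 4: opening $3,046.55; interest $12.19 → $3,058.74; payment $1,329.55; balance $1,729.19
Month 5: opening $1,729.19; interest $6.92 → $1,736.11; payment $1,469.45; balance $266.66
Month 6: opening $266.66; interest $1.07 → $267.73; payment $267.73; balance $0.00
Total interest: $24.53 + $20.99 + $16.88 + $12.19 + $6.92 + $1.07 = $82.58

$82.58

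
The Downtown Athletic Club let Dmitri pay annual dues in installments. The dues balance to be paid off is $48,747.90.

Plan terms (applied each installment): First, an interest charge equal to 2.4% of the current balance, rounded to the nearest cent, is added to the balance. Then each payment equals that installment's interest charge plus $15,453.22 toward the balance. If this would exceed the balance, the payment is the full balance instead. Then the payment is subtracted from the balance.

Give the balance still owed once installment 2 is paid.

$17,841.46

Installment 1: opening $48,747.90; interest $1,169.95 → $49,917.85; payment $16,623.17; balance $33,294.68
Installment 2: opening $33,294.68; interest $799.07 → $34,093.75; payment $16,252.29; balance $17,841.46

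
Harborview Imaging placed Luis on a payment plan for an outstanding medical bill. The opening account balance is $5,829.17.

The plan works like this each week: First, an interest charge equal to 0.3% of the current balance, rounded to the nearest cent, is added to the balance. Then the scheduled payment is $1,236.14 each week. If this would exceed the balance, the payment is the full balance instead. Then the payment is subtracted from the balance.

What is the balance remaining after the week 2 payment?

Week 1: $5,829.17 +$17.49 interest = $5,846.66; pay $1,236.14 → $4,610.52
Week 2: $4,610.52 +$13.83 interest = $4,624.35; pay $1,236.14 → $3,388.21

$3,388.21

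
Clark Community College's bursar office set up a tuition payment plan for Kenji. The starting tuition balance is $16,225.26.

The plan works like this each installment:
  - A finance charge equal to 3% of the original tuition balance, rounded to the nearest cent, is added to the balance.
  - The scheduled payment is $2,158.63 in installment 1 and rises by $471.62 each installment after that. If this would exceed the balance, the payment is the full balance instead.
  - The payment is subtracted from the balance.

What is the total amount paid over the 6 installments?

Installment 1: $16,225.26 +$486.76 interest = $16,712.02; pay $2,158.63 → $14,553.39
Installment 2: $14,553.39 +$486.76 interest = $15,040.15; pay $2,630.25 → $12,409.90
Installment 3: $12,409.90 +$486.76 interest = $12,896.66; pay $3,101.87 → $9,794.79
Installment 4: $9,794.79 +$486.76 interest = $10,281.55; pay $3,573.49 → $6,708.06
Installment 5: $6,708.06 +$486.76 interest = $7,194.82; pay $4,045.11 → $3,149.71
Installment 6: $3,149.71 +$486.76 interest = $3,636.47; pay $3,636.47 → $0.00
Total paid: $19,145.82

$19,145.82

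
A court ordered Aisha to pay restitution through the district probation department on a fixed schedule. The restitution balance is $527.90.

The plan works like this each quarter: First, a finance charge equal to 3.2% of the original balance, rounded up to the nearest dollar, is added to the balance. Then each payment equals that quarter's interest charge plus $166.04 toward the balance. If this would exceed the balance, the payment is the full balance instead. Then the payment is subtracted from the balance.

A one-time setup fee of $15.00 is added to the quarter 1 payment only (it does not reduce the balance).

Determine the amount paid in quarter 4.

$46.78

# | Opening | Interest | Payment | Fee | End bal
1 | $527.90 | $17.00 | $183.04 | $15.00 | $361.86
2 | $361.86 | $17.00 | $183.04 | — | $195.82
3 | $195.82 | $17.00 | $183.04 | — | $29.78
4 | $29.78 | $17.00 | $46.78 | — | $0.00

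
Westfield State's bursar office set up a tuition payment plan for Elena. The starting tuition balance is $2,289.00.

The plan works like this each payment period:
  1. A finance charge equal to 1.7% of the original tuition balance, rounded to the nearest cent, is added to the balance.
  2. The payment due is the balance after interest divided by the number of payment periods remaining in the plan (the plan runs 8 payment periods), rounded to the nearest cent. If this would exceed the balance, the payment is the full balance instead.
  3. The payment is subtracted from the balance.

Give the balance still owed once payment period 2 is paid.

Payment period 1: $2,289.00 +$38.91 interest = $2,327.91; pay $290.99 → $2,036.92
Payment period 2: $2,036.92 +$38.91 interest = $2,075.83; pay $296.55 → $1,779.28

$1,779.28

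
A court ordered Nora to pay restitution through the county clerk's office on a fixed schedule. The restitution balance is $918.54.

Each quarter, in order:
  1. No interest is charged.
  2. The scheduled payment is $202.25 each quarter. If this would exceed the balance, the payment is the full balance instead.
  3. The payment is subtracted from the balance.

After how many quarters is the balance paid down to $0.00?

# | Opening | Payment | End bal
1 | $918.54 | $202.25 | $716.29
2 | $716.29 | $202.25 | $514.04
3 | $514.04 | $202.25 | $311.79
4 | $311.79 | $202.25 | $109.54
5 | $109.54 | $109.54 | $0.00
Balance reaches $0.00 in quarter 5.

5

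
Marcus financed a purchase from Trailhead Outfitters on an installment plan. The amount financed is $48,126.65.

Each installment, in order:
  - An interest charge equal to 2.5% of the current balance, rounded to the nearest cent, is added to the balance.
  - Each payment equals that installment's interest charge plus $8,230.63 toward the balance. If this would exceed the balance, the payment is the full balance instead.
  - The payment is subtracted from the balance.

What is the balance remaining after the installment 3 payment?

$23,434.76

Installment 1: $48,126.65 +$1,203.17 interest = $49,329.82; pay $9,433.80 → $39,896.02
Installment 2: $39,896.02 +$997.40 interest = $40,893.42; pay $9,228.03 → $31,665.39
Installment 3: $31,665.39 +$791.63 interest = $32,457.02; pay $9,022.26 → $23,434.76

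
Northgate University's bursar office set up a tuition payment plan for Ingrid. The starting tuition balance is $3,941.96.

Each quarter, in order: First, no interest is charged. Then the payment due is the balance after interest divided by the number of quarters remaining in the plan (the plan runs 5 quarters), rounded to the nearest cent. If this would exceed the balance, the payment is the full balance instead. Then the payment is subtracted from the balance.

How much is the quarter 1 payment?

# | Opening | Payment | End bal
1 | $3,941.96 | $788.39 | $3,153.57

$788.39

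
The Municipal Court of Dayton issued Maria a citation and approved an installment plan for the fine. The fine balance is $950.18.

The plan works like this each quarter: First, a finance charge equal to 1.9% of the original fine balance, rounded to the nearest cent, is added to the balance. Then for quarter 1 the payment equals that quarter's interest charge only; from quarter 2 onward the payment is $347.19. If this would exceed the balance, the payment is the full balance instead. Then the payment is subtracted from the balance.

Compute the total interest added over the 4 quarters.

Quarter 1: $950.18 +$18.05 interest = $968.23; pay $18.05 → $950.18
Quarter 2: $950.18 +$18.05 interest = $968.23; pay $347.19 → $621.04
Quarter 3: $621.04 +$18.05 interest = $639.09; pay $347.19 → $291.90
Quarter 4: $291.90 +$18.05 interest = $309.95; pay $309.95 → $0.00
Total interest: $18.05 + $18.05 + $18.05 + $18.05 = $72.20

$72.20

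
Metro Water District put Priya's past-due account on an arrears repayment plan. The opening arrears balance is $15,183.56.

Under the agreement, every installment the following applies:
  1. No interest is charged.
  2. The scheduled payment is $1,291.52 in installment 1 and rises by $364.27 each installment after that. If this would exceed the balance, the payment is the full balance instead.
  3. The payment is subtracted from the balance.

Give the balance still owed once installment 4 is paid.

Installment 1: $15,183.56 − $1,291.52 → $13,892.04
Installment 2: $13,892.04 − $1,655.79 → $12,236.25
Installment 3: $12,236.25 − $2,020.06 → $10,216.19
Installment 4: $10,216.19 − $2,384.33 → $7,831.86

$7,831.86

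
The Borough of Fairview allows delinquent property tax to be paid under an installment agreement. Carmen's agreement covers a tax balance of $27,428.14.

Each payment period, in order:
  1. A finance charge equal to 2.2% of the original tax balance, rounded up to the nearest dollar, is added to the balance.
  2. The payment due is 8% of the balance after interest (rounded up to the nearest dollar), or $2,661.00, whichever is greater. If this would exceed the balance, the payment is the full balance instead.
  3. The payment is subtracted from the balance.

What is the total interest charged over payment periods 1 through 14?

$8,456.00

# | Opening | Interest | Payment | End bal
1 | $27,428.14 | $604.00 | $2,661.00 | $25,371.14
2 | $25,371.14 | $604.00 | $2,661.00 | $23,314.14
3 | $23,314.14 | $604.00 | $2,661.00 | $21,257.14
4 | $21,257.14 | $604.00 | $2,661.00 | $19,200.14
5 | $19,200.14 | $604.00 | $2,661.00 | $17,143.14
6 | $17,143.14 | $604.00 | $2,661.00 | $15,086.14
7 | $15,086.14 | $604.00 | $2,661.00 | $13,029.14
8 | $13,029.14 | $604.00 | $2,661.00 | $10,972.14
9 | $10,972.14 | $604.00 | $2,661.00 | $8,915.14
10 | $8,915.14 | $604.00 | $2,661.00 | $6,858.14
11 | $6,858.14 | $604.00 | $2,661.00 | $4,801.14
12 | $4,801.14 | $604.00 | $2,661.00 | $2,744.14
13 | $2,744.14 | $604.00 | $2,661.00 | $687.14
14 | $687.14 | $604.00 | $1,291.14 | $0.00
Total interest: $604.00 + $604.00 + $604.00 + $604.00 + $604.00 + $604.00 + $604.00 + $604.00 + $604.00 + $604.00 + $604.00 + $604.00 + $604.00 + $604.00 = $8,456.00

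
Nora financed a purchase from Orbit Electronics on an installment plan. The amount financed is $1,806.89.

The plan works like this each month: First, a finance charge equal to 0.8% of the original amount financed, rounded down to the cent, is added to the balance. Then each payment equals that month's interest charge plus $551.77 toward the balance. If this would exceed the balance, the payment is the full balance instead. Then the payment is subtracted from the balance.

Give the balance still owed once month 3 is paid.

# | Opening | Interest | Payment | End bal
1 | $1,806.89 | $14.45 | $566.22 | $1,255.12
2 | $1,255.12 | $14.45 | $566.22 | $703.35
3 | $703.35 | $14.45 | $566.22 | $151.58

$151.58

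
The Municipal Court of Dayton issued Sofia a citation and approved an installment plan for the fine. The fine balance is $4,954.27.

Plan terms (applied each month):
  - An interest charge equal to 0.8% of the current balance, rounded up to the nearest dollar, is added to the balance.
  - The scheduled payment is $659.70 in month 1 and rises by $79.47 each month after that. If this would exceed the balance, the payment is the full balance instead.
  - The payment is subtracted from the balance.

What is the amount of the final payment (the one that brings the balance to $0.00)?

# | Opening | Interest | Payment | End bal
1 | $4,954.27 | $40.00 | $659.70 | $4,334.57
2 | $4,334.57 | $35.00 | $739.17 | $3,630.40
3 | $3,630.40 | $30.00 | $818.64 | $2,841.76
4 | $2,841.76 | $23.00 | $898.11 | $1,966.65
5 | $1,966.65 | $16.00 | $977.58 | $1,005.07
6 | $1,005.07 | $9.00 | $1,014.07 | $0.00

$1,014.07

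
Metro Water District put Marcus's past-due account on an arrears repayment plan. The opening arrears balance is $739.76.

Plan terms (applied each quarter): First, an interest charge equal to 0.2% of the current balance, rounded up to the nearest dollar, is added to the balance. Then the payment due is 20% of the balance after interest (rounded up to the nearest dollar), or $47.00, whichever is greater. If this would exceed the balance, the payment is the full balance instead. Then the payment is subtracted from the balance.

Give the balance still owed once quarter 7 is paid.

$149.76

Quarter 1: $739.76 +$2.00 interest = $741.76; pay $149.00 → $592.76
Quarter 2: $592.76 +$2.00 interest = $594.76; pay $119.00 → $475.76
Quarter 3: $475.76 +$1.00 interest = $476.76; pay $96.00 → $380.76
Quarter 4: $380.76 +$1.00 interest = $381.76; pay $77.00 → $304.76
Quarter 5: $304.76 +$1.00 interest = $305.76; pay $62.00 → $243.76
Quarter 6: $243.76 +$1.00 interest = $244.76; pay $49.00 → $195.76
Quarter 7: $195.76 +$1.00 interest = $196.76; pay $47.00 → $149.76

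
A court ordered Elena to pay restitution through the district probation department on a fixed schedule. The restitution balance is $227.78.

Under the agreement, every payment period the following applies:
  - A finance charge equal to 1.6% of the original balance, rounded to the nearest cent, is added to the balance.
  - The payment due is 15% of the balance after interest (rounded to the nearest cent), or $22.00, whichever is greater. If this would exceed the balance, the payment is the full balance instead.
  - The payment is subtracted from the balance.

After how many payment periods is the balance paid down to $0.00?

Payment period 1: $227.78 +$3.64 interest = $231.42; pay $34.71 → $196.71
Payment period 2: $196.71 +$3.64 interest = $200.35; pay $30.05 → $170.30
Payment period 3: $170.30 +$3.64 interest = $173.94; pay $26.09 → $147.85
Payment period 4: $147.85 +$3.64 interest = $151.49; pay $22.72 → $128.77
Payment period 5: $128.77 +$3.64 interest = $132.41; pay $22.00 → $110.41
Payment period 6: $110.41 +$3.64 interest = $114.05; pay $22.00 → $92.05
Payment period 7: $92.05 +$3.64 interest = $95.69; pay $22.00 → $73.69
Payment period 8: $73.69 +$3.64 interest = $77.33; pay $22.00 → $55.33
Payment period 9: $55.33 +$3.64 interest = $58.97; pay $22.00 → $36.97
Payment period 10: $36.97 +$3.64 interest = $40.61; pay $22.00 → $18.61
Payment period 11: $18.61 +$3.64 interest = $22.25; pay $22.00 → $0.25
Payment period 12: $0.25 +$3.64 interest = $3.89; pay $3.89 → $0.00
Balance reaches $0.00 in payment period 12.

12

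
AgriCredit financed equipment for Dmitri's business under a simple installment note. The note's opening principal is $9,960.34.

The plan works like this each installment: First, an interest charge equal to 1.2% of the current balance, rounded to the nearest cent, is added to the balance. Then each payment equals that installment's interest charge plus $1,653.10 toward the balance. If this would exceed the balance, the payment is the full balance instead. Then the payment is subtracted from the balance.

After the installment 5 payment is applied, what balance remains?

Installment 1: $9,960.34 +$119.52 interest = $10,079.86; pay $1,772.62 → $8,307.24
Installment 2: $8,307.24 +$99.69 interest = $8,406.93; pay $1,752.79 → $6,654.14
Installment 3: $6,654.14 +$79.85 interest = $6,733.99; pay $1,732.95 → $5,001.04
Installment 4: $5,001.04 +$60.01 interest = $5,061.05; pay $1,713.11 → $3,347.94
Installment 5: $3,347.94 +$40.18 interest = $3,388.12; pay $1,693.28 → $1,694.84

$1,694.84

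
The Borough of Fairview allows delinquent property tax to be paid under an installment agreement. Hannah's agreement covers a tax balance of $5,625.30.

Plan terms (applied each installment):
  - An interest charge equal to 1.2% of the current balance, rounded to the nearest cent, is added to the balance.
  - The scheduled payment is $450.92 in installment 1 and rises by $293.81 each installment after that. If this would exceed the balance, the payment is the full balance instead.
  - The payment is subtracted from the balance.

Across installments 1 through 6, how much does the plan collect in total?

Installment 1: $5,625.30 +$67.50 interest = $5,692.80; pay $450.92 → $5,241.88
Installment 2: $5,241.88 +$62.90 interest = $5,304.78; pay $744.73 → $4,560.05
Installment 3: $4,560.05 +$54.72 interest = $4,614.77; pay $1,038.54 → $3,576.23
Installment 4: $3,576.23 +$42.91 interest = $3,619.14; pay $1,332.35 → $2,286.79
Installment 5: $2,286.79 +$27.44 interest = $2,314.23; pay $1,626.16 → $688.07
Installment 6: $688.07 +$8.26 interest = $696.33; pay $696.33 → $0.00
Total paid: $5,889.03

$5,889.03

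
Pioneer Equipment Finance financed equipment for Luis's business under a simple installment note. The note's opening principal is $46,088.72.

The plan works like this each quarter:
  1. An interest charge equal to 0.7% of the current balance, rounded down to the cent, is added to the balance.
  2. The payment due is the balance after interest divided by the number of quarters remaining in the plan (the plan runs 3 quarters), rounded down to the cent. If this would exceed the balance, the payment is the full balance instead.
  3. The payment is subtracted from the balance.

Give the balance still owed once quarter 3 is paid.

$0.00

# | Opening | Interest | Payment | End bal
1 | $46,088.72 | $322.62 | $15,470.44 | $30,940.90
2 | $30,940.90 | $216.58 | $15,578.74 | $15,578.74
3 | $15,578.74 | $109.05 | $15,687.79 | $0.00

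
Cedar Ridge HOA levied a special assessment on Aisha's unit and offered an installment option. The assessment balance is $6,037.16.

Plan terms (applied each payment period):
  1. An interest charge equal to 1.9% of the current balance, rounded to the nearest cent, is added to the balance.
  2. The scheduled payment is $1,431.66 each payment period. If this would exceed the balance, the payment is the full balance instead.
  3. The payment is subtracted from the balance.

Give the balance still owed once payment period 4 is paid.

Payment period 1: opening $6,037.16; interest $114.71 → $6,151.87; payment $1,431.66; balance $4,720.21
Payment period 2: opening $4,720.21; interest $89.68 → $4,809.89; payment $1,431.66; balance $3,378.23
Payment period 3: opening $3,378.23; interest $64.19 → $3,442.42; payment $1,431.66; balance $2,010.76
Payment period 4: opening $2,010.76; interest $38.20 → $2,048.96; payment $1,431.66; balance $617.30

$617.30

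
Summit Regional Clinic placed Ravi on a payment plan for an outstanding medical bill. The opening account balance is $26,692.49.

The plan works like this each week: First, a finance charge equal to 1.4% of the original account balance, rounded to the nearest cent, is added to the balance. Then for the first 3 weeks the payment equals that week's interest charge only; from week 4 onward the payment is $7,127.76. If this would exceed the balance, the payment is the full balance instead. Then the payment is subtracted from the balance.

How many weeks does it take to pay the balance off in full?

7

Week 1: $26,692.49 +$373.69 interest = $27,066.18; pay $373.69 → $26,692.49
Week 2: $26,692.49 +$373.69 interest = $27,066.18; pay $373.69 → $26,692.49
Week 3: $26,692.49 +$373.69 interest = $27,066.18; pay $373.69 → $26,692.49
Week 4: $26,692.49 +$373.69 interest = $27,066.18; pay $7,127.76 → $19,938.42
Week 5: $19,938.42 +$373.69 interest = $20,312.11; pay $7,127.76 → $13,184.35
Week 6: $13,184.35 +$373.69 interest = $13,558.04; pay $7,127.76 → $6,430.28
Week 7: $6,430.28 +$373.69 interest = $6,803.97; pay $6,803.97 → $0.00
Balance reaches $0.00 in week 7.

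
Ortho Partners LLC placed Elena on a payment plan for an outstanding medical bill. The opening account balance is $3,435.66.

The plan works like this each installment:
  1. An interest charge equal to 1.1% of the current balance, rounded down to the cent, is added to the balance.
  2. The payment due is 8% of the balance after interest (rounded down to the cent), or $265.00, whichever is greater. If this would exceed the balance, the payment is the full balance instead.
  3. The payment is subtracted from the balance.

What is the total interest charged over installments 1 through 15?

# | Opening | Interest | Payment | End bal
1 | $3,435.66 | $37.79 | $277.87 | $3,195.58
2 | $3,195.58 | $35.15 | $265.00 | $2,965.73
3 | $2,965.73 | $32.62 | $265.00 | $2,733.35
4 | $2,733.35 | $30.06 | $265.00 | $2,498.41
5 | $2,498.41 | $27.48 | $265.00 | $2,260.89
6 | $2,260.89 | $24.86 | $265.00 | $2,020.75
7 | $2,020.75 | $22.22 | $265.00 | $1,777.97
8 | $1,777.97 | $19.55 | $265.00 | $1,532.52
9 | $1,532.52 | $16.85 | $265.00 | $1,284.37
10 | $1,284.37 | $14.12 | $265.00 | $1,033.49
11 | $1,033.49 | $11.36 | $265.00 | $779.85
12 | $779.85 | $8.57 | $265.00 | $523.42
13 | $523.42 | $5.75 | $265.00 | $264.17
14 | $264.17 | $2.90 | $265.00 | $2.07
15 | $2.07 | $0.02 | $2.09 | $0.00
Total interest: $37.79 + $35.15 + $32.62 + $30.06 + $27.48 + $24.86 + $22.22 + $19.55 + $16.85 + $14.12 + $11.36 + $8.57 + $5.75 + $2.90 + $0.02 = $289.30

$289.30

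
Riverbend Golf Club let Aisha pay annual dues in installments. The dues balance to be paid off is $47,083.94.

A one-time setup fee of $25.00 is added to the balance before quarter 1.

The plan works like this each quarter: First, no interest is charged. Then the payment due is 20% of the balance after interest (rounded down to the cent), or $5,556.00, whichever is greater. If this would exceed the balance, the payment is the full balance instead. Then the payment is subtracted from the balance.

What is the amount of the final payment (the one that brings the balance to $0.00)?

Quarter 1: $47,108.94 − $9,421.78 → $37,687.16
Quarter 2: $37,687.16 − $7,537.43 → $30,149.73
Quarter 3: $30,149.73 − $6,029.94 → $24,119.79
Quarter 4: $24,119.79 − $5,556.00 → $18,563.79
Quarter 5: $18,563.79 − $5,556.00 → $13,007.79
Quarter 6: $13,007.79 − $5,556.00 → $7,451.79
Quarter 7: $7,451.79 − $5,556.00 → $1,895.79
Quarter 8: $1,895.79 − $1,895.79 → $0.00

$1,895.79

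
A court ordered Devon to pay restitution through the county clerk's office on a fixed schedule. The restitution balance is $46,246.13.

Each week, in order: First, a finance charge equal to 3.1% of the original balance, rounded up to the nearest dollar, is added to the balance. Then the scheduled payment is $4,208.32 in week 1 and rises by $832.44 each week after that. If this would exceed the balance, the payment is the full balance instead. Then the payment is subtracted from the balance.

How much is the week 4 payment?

# | Opening | Interest | Payment | End bal
1 | $46,246.13 | $1,434.00 | $4,208.32 | $43,471.81
2 | $43,471.81 | $1,434.00 | $5,040.76 | $39,865.05
3 | $39,865.05 | $1,434.00 | $5,873.20 | $35,425.85
4 | $35,425.85 | $1,434.00 | $6,705.64 | $30,154.21

$6,705.64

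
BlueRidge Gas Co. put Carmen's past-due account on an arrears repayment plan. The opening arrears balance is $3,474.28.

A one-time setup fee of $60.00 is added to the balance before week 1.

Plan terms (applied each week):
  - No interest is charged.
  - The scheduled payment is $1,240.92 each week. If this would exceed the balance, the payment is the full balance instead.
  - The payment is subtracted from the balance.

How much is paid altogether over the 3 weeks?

# | Opening | Payment | End bal
1 | $3,534.28 | $1,240.92 | $2,293.36
2 | $2,293.36 | $1,240.92 | $1,052.44
3 | $1,052.44 | $1,052.44 | $0.00
Total paid: $3,534.28

$3,534.28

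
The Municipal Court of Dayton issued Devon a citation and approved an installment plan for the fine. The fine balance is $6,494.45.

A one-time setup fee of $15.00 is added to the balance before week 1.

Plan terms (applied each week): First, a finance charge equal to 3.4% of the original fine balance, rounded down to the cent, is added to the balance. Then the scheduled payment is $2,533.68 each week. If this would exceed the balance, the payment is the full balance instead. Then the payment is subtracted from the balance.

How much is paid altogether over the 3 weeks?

Week 1: opening $6,509.45; interest $220.81 → $6,730.26; payment $2,533.68; balance $4,196.58
Week 2: opening $4,196.58; interest $220.81 → $4,417.39; payment $2,533.68; balance $1,883.71
Week 3: opening $1,883.71; interest $220.81 → $2,104.52; payment $2,104.52; balance $0.00
Total paid: $7,171.88

$7,171.88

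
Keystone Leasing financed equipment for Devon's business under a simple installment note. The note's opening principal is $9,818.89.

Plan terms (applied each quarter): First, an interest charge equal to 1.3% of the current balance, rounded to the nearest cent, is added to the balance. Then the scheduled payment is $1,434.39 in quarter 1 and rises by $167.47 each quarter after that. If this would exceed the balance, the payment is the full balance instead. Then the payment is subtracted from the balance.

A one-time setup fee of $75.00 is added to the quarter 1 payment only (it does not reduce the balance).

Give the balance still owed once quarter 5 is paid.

$1,416.46

Quarter 1: opening $9,818.89; interest $127.65 → $9,946.54; payment $1,434.39 (+ $75.00 fee); balance $8,512.15
Quarter 2: opening $8,512.15; interest $110.66 → $8,622.81; payment $1,601.86; balance $7,020.95
Quarter 3: opening $7,020.95; interest $91.27 → $7,112.22; payment $1,769.33; balance $5,342.89
Quarter 4: opening $5,342.89; interest $69.46 → $5,412.35; payment $1,936.80; balance $3,475.55
Quarter 5: opening $3,475.55; interest $45.18 → $3,520.73; payment $2,104.27; balance $1,416.46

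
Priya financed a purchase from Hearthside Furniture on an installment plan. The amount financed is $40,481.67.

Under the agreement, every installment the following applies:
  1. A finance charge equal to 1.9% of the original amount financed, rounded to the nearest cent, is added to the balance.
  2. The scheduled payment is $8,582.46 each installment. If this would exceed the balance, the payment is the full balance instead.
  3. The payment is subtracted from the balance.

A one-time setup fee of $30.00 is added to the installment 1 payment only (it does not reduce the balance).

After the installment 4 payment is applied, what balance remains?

Installment 1: opening $40,481.67; interest $769.15 → $41,250.82; payment $8,582.46 (+ $30.00 fee); balance $32,668.36
Installment 2: opening $32,668.36; interest $769.15 → $33,437.51; payment $8,582.46; balance $24,855.05
Installment 3: opening $24,855.05; interest $769.15 → $25,624.20; payment $8,582.46; balance $17,041.74
Installment 4: opening $17,041.74; interest $769.15 → $17,810.89; payment $8,582.46; balance $9,228.43

$9,228.43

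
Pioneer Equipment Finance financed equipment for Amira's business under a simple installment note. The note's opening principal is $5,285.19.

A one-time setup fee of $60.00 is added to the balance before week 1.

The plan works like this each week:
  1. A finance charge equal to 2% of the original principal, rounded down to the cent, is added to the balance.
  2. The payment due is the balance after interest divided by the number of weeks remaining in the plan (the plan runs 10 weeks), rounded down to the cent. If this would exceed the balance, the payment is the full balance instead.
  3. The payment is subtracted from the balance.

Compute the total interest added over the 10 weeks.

Week 1: opening $5,345.19; interest $105.70 → $5,450.89; payment $545.08; balance $4,905.81
Week 2: opening $4,905.81; interest $105.70 → $5,011.51; payment $556.83; balance $4,454.68
Week 3: opening $4,454.68; interest $105.70 → $4,560.38; payment $570.04; balance $3,990.34
Week 4: opening $3,990.34; interest $105.70 → $4,096.04; payment $585.14; balance $3,510.90
Week 5: opening $3,510.90; interest $105.70 → $3,616.60; payment $602.76; balance $3,013.84
Week 6: opening $3,013.84; interest $105.70 → $3,119.54; payment $623.90; balance $2,495.64
Week 7: opening $2,495.64; interest $105.70 → $2,601.34; payment $650.33; balance $1,951.01
Week 8: opening $1,951.01; interest $105.70 → $2,056.71; payment $685.57; balance $1,371.14
Week 9: opening $1,371.14; interest $105.70 → $1,476.84; payment $738.42; balance $738.42
Week 10: opening $738.42; interest $105.70 → $844.12; payment $844.12; balance $0.00
Total interest: $105.70 + $105.70 + $105.70 + $105.70 + $105.70 + $105.70 + $105.70 + $105.70 + $105.70 + $105.70 = $1,057.00

$1,057.00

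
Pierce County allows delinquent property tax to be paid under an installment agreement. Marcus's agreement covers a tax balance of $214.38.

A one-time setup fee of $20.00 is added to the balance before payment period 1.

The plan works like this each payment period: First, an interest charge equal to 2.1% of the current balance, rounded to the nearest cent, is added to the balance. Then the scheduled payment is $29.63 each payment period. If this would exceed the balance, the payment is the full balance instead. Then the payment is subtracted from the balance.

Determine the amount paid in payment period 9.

$22.00

# | Opening | Interest | Payment | End bal
1 | $234.38 | $4.92 | $29.63 | $209.67
2 | $209.67 | $4.40 | $29.63 | $184.44
3 | $184.44 | $3.87 | $29.63 | $158.68
4 | $158.68 | $3.33 | $29.63 | $132.38
5 | $132.38 | $2.78 | $29.63 | $105.53
6 | $105.53 | $2.22 | $29.63 | $78.12
7 | $78.12 | $1.64 | $29.63 | $50.13
8 | $50.13 | $1.05 | $29.63 | $21.55
9 | $21.55 | $0.45 | $22.00 | $0.00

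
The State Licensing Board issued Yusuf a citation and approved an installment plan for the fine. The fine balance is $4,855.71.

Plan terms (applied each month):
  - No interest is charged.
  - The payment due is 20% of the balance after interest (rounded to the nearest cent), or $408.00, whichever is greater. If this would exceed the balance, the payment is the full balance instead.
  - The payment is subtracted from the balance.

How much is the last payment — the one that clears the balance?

Month 1: $4,855.71 − $971.14 → $3,884.57
Month 2: $3,884.57 − $776.91 → $3,107.66
Month 3: $3,107.66 − $621.53 → $2,486.13
Month 4: $2,486.13 − $497.23 → $1,988.90
Month 5: $1,988.90 − $408.00 → $1,580.90
Month 6: $1,580.90 − $408.00 → $1,172.90
Month 7: $1,172.90 − $408.00 → $764.90
Month 8: $764.90 − $408.00 → $356.90
Month 9: $356.90 − $356.90 → $0.00

$356.90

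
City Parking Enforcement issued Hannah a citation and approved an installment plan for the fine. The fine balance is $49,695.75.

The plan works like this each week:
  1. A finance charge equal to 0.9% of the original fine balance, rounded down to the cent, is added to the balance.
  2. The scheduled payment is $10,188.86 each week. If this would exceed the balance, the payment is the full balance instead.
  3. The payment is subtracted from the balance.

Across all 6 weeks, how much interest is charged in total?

Week 1: $49,695.75 +$447.26 interest = $50,143.01; pay $10,188.86 → $39,954.15
Week 2: $39,954.15 +$447.26 interest = $40,401.41; pay $10,188.86 → $30,212.55
Week 3: $30,212.55 +$447.26 interest = $30,659.81; pay $10,188.86 → $20,470.95
Week 4: $20,470.95 +$447.26 interest = $20,918.21; pay $10,188.86 → $10,729.35
Week 5: $10,729.35 +$447.26 interest = $11,176.61; pay $10,188.86 → $987.75
Week 6: $987.75 +$447.26 interest = $1,435.01; pay $1,435.01 → $0.00
Total interest: $447.26 + $447.26 + $447.26 + $447.26 + $447.26 + $447.26 = $2,683.56

$2,683.56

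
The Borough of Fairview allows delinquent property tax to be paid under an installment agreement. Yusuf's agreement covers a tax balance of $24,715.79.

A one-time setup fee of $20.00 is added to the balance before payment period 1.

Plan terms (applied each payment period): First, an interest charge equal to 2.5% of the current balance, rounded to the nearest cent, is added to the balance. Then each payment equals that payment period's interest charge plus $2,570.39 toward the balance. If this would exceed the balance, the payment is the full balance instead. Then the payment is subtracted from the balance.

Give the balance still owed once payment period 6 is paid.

$9,313.45

Payment period 1: opening $24,735.79; interest $618.39 → $25,354.18; payment $3,188.78; balance $22,165.40
Payment period 2: opening $22,165.40; interest $554.14 → $22,719.54; payment $3,124.53; balance $19,595.01
Payment period 3: opening $19,595.01; interest $489.88 → $20,084.89; payment $3,060.27; balance $17,024.62
Payment period 4: opening $17,024.62; interest $425.62 → $17,450.24; payment $2,996.01; balance $14,454.23
Payment period 5: opening $14,454.23; interest $361.36 → $14,815.59; payment $2,931.75; balance $11,883.84
Payment period 6: opening $11,883.84; interest $297.10 → $12,180.94; payment $2,867.49; balance $9,313.45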